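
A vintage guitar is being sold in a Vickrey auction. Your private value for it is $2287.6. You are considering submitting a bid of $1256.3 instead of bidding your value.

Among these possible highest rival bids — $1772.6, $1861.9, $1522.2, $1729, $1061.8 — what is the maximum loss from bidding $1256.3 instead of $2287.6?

$1772.6: truthful gives $515, deviation gives $0 → loss $515.
$1861.9: truthful gives $425.7, deviation gives $0 → loss $425.7.
$1522.2: truthful gives $765.4, deviation gives $0 → loss $765.4.
$1729: truthful gives $558.6, deviation gives $0 → loss $558.6.
$1061.8: same outcome either way → loss $0.
Maximum loss: $765.4.

$765.4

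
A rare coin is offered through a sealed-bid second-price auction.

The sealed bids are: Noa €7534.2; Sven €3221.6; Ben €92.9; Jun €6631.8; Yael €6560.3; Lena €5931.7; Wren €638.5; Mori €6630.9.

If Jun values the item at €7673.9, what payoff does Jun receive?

Highest bid: Noa at €7534.2, so Noa wins.
Second-highest bid: Jun at €6631.8 — that is the price the winner pays.
Jun did not win, so Jun pays nothing and receives nothing: payoff €0.

€0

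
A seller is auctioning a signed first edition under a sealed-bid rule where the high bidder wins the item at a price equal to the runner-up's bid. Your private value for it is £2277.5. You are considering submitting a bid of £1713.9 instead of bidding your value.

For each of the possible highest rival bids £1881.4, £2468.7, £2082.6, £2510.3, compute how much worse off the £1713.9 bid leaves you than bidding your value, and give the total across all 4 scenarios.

£591

The deviation costs you only when the competing bid falls strictly between £1713.9 and £2277.5; elsewhere both bids give the same outcome.
£1881.4: truthful payoff £396.1, deviation payoff £0 → loss £396.1.
£2468.7: outcomes coincide → loss £0.
£2082.6: truthful payoff £194.9, deviation payoff £0 → loss £194.9.
£2510.3: outcomes coincide → loss £0.
Total loss = £396.1 + £194.9 = £591.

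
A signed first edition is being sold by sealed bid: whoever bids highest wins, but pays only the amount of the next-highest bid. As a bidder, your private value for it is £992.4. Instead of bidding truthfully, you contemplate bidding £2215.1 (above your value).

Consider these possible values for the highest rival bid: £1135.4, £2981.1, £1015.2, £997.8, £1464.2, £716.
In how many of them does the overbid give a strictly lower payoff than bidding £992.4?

The deviation hurts exactly when the highest competing bid lies strictly between £992.4 and £2215.1 — overbidding then wins at a price above your value.
£1135.4: inside the interval → strictly worse (loss £143).
£2981.1: above both → same outcome either way.
£1015.2: inside the interval → strictly worse (loss £22.8).
£997.8: inside the interval → strictly worse (loss £5.4).
£1464.2: inside the interval → strictly worse (loss £471.8).
£716: below both → same outcome either way.
Count: 4.

4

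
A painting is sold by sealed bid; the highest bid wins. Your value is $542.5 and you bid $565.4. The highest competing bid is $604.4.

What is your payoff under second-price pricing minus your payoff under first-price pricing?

$0

Your bid $565.4 is below $604.4, so you lose under either rule.
Payoff is $0 in both cases; difference = $0.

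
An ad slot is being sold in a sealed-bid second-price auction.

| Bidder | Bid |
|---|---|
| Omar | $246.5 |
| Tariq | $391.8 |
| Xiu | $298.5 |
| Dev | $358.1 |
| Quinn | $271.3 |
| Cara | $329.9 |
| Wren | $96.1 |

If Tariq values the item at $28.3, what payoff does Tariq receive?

Highest bid: Tariq at $391.8, so Tariq wins.
Second-highest bid: Dev at $358.1 — that is the price the winner pays.
Tariq's payoff = value − price = $28.3 − $358.1 = −$329.8.

−$329.8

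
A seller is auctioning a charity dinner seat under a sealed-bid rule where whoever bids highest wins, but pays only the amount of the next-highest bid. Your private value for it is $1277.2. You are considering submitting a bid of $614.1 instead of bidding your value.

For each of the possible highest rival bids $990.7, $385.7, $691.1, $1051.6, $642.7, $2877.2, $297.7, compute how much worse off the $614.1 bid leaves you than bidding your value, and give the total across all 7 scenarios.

$1732.7

The deviation costs you only when the competing bid falls strictly between $614.1 and $1277.2; elsewhere both bids give the same outcome.
$990.7: truthful payoff $286.5, deviation payoff $0 → loss $286.5.
$385.7: outcomes coincide → loss $0.
$691.1: truthful payoff $586.1, deviation payoff $0 → loss $586.1.
$1051.6: truthful payoff $225.6, deviation payoff $0 → loss $225.6.
$642.7: truthful payoff $634.5, deviation payoff $0 → loss $634.5.
$2877.2: outcomes coincide → loss $0.
$297.7: outcomes coincide → loss $0.
Total loss = $286.5 + $586.1 + $225.6 + $634.5 = $1732.7.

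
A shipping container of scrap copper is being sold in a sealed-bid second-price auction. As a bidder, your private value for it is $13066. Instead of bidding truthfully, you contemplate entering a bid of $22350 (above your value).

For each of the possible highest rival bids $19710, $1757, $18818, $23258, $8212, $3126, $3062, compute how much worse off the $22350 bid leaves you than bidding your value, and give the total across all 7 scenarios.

The deviation costs you only when the competing bid falls strictly between $13066 and $22350; elsewhere both bids give the same outcome.
$19710: truthful payoff $0, deviation payoff −$6644 → loss $6644.
$1757: outcomes coincide → loss $0.
$18818: truthful payoff $0, deviation payoff −$5752 → loss $5752.
$23258: outcomes coincide → loss $0.
$8212: outcomes coincide → loss $0.
$3126: outcomes coincide → loss $0.
$3062: outcomes coincide → loss $0.
Total loss = $6644 + $5752 = $12396.

$12396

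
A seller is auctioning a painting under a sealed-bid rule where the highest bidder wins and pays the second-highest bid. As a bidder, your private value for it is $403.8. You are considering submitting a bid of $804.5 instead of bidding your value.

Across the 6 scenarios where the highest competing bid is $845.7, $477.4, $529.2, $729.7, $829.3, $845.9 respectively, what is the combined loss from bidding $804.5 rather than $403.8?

The deviation costs you only when the competing bid falls strictly between $403.8 and $804.5; elsewhere both bids give the same outcome.
$845.7: outcomes coincide → loss $0.
$477.4: truthful payoff $0, deviation payoff −$73.6 → loss $73.6.
$529.2: truthful payoff $0, deviation payoff −$125.4 → loss $125.4.
$729.7: truthful payoff $0, deviation payoff −$325.9 → loss $325.9.
$829.3: outcomes coincide → loss $0.
$845.9: outcomes coincide → loss $0.
Total loss = $73.6 + $125.4 + $325.9 = $524.9.

$524.9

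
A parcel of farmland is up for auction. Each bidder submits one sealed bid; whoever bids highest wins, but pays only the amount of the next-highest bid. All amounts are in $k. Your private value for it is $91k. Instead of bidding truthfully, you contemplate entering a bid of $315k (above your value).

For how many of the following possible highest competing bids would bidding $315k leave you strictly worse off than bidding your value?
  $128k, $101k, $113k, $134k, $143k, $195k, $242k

The deviation hurts exactly when the highest competing bid lies strictly between $91k and $315k — overbidding then wins at a price above your value.
$128k: inside the interval → strictly worse (loss $37k).
$101k: inside the interval → strictly worse (loss $10k).
$113k: inside the interval → strictly worse (loss $22k).
$134k: inside the interval → strictly worse (loss $43k).
$143k: inside the interval → strictly worse (loss $52k).
$195k: inside the interval → strictly worse (loss $104k).
$242k: inside the interval → strictly worse (loss $151k).
Count: 7.

7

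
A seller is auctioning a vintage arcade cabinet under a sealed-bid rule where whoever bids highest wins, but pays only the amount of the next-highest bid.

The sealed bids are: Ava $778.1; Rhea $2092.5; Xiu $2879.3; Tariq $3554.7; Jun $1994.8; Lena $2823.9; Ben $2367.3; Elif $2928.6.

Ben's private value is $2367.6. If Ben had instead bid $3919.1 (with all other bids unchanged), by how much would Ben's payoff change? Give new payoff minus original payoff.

−$1187.1

The highest bid among the other bidders is $3554.7; Ben's bid doesn't change that.
Original bid $2367.3: Ben is not highest (top rival bid is $3554.7); payoff $0.
Alternative bid $3919.1: Ben is highest, pays the top rival bid $3554.7; payoff $2367.6 − $3554.7 = −$1187.1.
Change in payoff = −$1187.1 − ($0) = −$1187.1.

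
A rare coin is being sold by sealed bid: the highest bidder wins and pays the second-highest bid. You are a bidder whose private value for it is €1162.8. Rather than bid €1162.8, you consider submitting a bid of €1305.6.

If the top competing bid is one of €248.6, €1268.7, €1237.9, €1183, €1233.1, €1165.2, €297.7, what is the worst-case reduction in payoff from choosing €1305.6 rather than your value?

€248.6: same outcome either way → loss €0.
€1268.7: truthful gives €0, deviation gives −€105.9 → loss €105.9.
€1237.9: truthful gives €0, deviation gives −€75.1 → loss €75.1.
€1183: truthful gives €0, deviation gives −€20.2 → loss €20.2.
€1233.1: truthful gives €0, deviation gives −€70.3 → loss €70.3.
€1165.2: truthful gives €0, deviation gives −€2.4 → loss €2.4.
€297.7: same outcome either way → loss €0.
Maximum loss: €105.9.

€105.9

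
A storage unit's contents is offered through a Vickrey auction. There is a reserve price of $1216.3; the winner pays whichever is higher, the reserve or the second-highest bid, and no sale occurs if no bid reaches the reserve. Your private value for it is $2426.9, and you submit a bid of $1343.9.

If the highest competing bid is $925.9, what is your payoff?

Your bid $1343.9 is the highest and exceeds the reserve.
Price = max(second-highest bid, reserve) = max($925.9, $1216.3) = $1216.3.
Payoff = $2426.9 − $1216.3 = $1210.6.

$1210.6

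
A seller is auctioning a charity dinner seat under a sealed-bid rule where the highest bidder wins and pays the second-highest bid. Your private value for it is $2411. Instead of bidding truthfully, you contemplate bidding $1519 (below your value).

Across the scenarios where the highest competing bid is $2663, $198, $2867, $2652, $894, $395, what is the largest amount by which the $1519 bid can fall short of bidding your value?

$2663: same outcome either way → loss $0.
$198: same outcome either way → loss $0.
$2867: same outcome either way → loss $0.
$2652: same outcome either way → loss $0.
$894: same outcome either way → loss $0.
$395: same outcome either way → loss $0.
Maximum loss: $0.

$0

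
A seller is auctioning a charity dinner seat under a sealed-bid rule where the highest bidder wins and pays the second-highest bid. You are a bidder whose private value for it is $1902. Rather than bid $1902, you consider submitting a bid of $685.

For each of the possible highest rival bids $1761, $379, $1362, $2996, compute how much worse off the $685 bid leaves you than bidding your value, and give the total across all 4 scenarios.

$681

The deviation costs you only when the competing bid falls strictly between $685 and $1902; elsewhere both bids give the same outcome.
$1761: truthful payoff $141, deviation payoff $0 → loss $141.
$379: outcomes coincide → loss $0.
$1362: truthful payoff $540, deviation payoff $0 → loss $540.
$2996: outcomes coincide → loss $0.
Total loss = $141 + $540 = $681.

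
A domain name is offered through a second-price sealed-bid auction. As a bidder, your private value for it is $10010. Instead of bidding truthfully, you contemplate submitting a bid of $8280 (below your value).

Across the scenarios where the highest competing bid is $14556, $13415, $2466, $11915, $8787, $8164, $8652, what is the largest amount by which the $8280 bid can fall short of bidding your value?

$1358

$14556: same outcome either way → loss $0.
$13415: same outcome either way → loss $0.
$2466: same outcome either way → loss $0.
$11915: same outcome either way → loss $0.
$8787: truthful gives $1223, deviation gives $0 → loss $1223.
$8164: same outcome either way → loss $0.
$8652: truthful gives $1358, deviation gives $0 → loss $1358.
Maximum loss: $1358.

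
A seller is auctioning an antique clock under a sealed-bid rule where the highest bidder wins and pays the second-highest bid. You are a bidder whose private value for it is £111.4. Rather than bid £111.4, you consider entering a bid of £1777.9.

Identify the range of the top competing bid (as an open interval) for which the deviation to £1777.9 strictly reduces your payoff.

If the competing bid is below £111.4, both bids win at the same price — no difference.
If it is above £1777.9, both bids lose — no difference.
If it lies strictly between £111.4 and £1777.9, bidding your value loses (payoff 0) while bidding £1777.9 wins at a price above your value (payoff negative).
So the deviation strictly hurts on the open interval (£111.4, £1777.9).
Truthful bidding weakly dominates here: raising your bid can only win items priced above your value, and lowering it can only forfeit items priced below.

(£111.4, £1777.9)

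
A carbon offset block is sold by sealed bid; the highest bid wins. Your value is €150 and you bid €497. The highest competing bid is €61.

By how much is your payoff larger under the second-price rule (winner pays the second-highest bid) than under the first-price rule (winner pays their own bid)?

€436

You have the highest bid, so you win under either rule.
Second-price: pay €61 → payoff €89.
First-price: pay your own bid €497 → payoff −€347.
Difference = €89 − (−€347) = €436.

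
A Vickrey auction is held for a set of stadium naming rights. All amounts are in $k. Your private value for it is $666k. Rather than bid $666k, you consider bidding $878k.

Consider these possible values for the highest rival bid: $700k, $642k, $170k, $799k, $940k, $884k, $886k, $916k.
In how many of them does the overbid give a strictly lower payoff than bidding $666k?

The deviation hurts exactly when the highest competing bid lies strictly between $666k and $878k — overbidding then wins at a price above your value.
$700k: inside the interval → strictly worse (loss $34k).
$642k: below both → same outcome either way.
$170k: below both → same outcome either way.
$799k: inside the interval → strictly worse (loss $133k).
$940k: above both → same outcome either way.
$884k: above both → same outcome either way.
$886k: above both → same outcome either way.
$916k: above both → same outcome either way.
Count: 2.

2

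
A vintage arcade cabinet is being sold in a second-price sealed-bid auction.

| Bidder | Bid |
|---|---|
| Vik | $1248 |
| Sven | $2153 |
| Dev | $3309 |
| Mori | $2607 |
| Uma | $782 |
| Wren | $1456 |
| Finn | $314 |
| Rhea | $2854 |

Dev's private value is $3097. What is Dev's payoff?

Highest bid: Dev at $3309, so Dev wins.
Second-highest bid: Rhea at $2854 — that is the price the winner pays.
Dev's payoff = value − price = $3097 − $2854 = $243.

$243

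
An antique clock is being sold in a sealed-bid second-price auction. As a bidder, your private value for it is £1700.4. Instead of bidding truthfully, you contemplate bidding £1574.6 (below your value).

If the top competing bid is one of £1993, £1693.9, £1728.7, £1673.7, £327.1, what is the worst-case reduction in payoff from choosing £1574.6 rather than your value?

£1993: same outcome either way → loss £0.
£1693.9: truthful gives £6.5, deviation gives £0 → loss £6.5.
£1728.7: same outcome either way → loss £0.
£1673.7: truthful gives £26.7, deviation gives £0 → loss £26.7.
£327.1: same outcome either way → loss £0.
Maximum loss: £26.7.

£26.7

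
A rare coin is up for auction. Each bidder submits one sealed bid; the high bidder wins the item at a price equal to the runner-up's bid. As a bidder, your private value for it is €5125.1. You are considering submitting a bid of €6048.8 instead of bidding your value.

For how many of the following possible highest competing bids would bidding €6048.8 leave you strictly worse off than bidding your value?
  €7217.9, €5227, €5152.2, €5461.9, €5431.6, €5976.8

5

The deviation hurts exactly when the highest competing bid lies strictly between €5125.1 and €6048.8 — overbidding then wins at a price above your value.
€7217.9: above both → same outcome either way.
€5227: inside the interval → strictly worse (loss €101.9).
€5152.2: inside the interval → strictly worse (loss €27.1).
€5461.9: inside the interval → strictly worse (loss €336.8).
€5431.6: inside the interval → strictly worse (loss €306.5).
€5976.8: inside the interval → strictly worse (loss €851.7).
Count: 5.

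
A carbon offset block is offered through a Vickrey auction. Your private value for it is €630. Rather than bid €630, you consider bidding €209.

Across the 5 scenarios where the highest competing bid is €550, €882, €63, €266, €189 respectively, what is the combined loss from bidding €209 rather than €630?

The deviation costs you only when the competing bid falls strictly between €209 and €630; elsewhere both bids give the same outcome.
€550: truthful payoff €80, deviation payoff €0 → loss €80.
€882: outcomes coincide → loss €0.
€63: outcomes coincide → loss €0.
€266: truthful payoff €364, deviation payoff €0 → loss €364.
€189: outcomes coincide → loss €0.
Total loss = €80 + €364 = €444.

€444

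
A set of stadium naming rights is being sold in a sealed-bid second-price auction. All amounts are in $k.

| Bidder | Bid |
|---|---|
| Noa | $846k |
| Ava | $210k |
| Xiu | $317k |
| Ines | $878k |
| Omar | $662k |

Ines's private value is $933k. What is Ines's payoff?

$87k

Highest bid: Ines at $878k, so Ines wins.
Second-highest bid: Noa at $846k — that is the price the winner pays.
Ines's payoff = value − price = $933k − $846k = $87k.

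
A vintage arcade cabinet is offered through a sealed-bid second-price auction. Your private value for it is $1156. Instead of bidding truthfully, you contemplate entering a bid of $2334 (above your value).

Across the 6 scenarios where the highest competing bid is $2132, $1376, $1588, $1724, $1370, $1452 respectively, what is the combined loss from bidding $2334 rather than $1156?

The deviation costs you only when the competing bid falls strictly between $1156 and $2334; elsewhere both bids give the same outcome.
$2132: truthful payoff $0, deviation payoff −$976 → loss $976.
$1376: truthful payoff $0, deviation payoff −$220 → loss $220.
$1588: truthful payoff $0, deviation payoff −$432 → loss $432.
$1724: truthful payoff $0, deviation payoff −$568 → loss $568.
$1370: truthful payoff $0, deviation payoff −$214 → loss $214.
$1452: truthful payoff $0, deviation payoff −$296 → loss $296.
Total loss = $976 + $220 + $432 + $568 + $214 + $296 = $2706.

$2706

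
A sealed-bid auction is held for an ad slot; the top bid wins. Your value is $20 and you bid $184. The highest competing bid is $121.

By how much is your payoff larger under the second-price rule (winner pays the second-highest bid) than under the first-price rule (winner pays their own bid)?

You have the highest bid, so you win under either rule.
Second-price: pay $121 → payoff −$101.
First-price: pay your own bid $184 → payoff −$164.
Difference = −$101 − (−$164) = $63.

$63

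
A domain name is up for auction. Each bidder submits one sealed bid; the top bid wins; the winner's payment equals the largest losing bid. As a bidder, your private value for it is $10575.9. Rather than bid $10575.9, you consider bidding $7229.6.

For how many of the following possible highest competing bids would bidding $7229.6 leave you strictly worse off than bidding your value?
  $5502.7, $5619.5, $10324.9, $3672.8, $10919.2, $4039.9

The deviation hurts exactly when the highest competing bid lies strictly between $7229.6 and $10575.9 — underbidding then forfeits a profitable win.
$5502.7: below both → same outcome either way.
$5619.5: below both → same outcome either way.
$10324.9: inside the interval → strictly worse (loss $251).
$3672.8: below both → same outcome either way.
$10919.2: above both → same outcome either way.
$4039.9: below both → same outcome either way.
Count: 1.

1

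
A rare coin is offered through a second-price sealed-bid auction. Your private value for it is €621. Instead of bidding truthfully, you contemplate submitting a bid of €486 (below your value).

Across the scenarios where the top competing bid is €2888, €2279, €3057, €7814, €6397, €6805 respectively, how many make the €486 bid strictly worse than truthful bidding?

The deviation hurts exactly when the highest competing bid lies strictly between €486 and €621 — underbidding then forfeits a profitable win.
€2888: above both → same outcome either way.
€2279: above both → same outcome either way.
€3057: above both → same outcome either way.
€7814: above both → same outcome either way.
€6397: above both → same outcome either way.
€6805: above both → same outcome either way.
Count: 0.

0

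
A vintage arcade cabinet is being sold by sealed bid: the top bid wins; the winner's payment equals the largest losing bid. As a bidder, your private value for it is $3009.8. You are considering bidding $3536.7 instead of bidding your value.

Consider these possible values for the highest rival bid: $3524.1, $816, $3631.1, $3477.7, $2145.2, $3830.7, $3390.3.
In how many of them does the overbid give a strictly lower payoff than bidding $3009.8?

The deviation hurts exactly when the highest competing bid lies strictly between $3009.8 and $3536.7 — overbidding then wins at a price above your value.
$3524.1: inside the interval → strictly worse (loss $514.3).
$816: below both → same outcome either way.
$3631.1: above both → same outcome either way.
$3477.7: inside the interval → strictly worse (loss $467.9).
$2145.2: below both → same outcome either way.
$3830.7: above both → same outcome either way.
$3390.3: inside the interval → strictly worse (loss $380.5).
Count: 3.

3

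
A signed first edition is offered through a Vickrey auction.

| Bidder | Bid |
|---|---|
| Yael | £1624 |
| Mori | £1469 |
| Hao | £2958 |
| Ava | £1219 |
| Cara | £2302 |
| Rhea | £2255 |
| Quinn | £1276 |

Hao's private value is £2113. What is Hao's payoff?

−£189

Highest bid: Hao at £2958, so Hao wins.
Second-highest bid: Cara at £2302 — that is the price the winner pays.
Hao's payoff = value − price = £2113 − £2302 = −£189.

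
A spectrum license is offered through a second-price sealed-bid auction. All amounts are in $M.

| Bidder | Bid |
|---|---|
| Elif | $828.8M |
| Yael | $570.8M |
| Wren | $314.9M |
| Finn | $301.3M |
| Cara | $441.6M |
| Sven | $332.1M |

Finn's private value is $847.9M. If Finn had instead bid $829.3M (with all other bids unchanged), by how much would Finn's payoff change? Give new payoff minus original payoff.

The highest bid among the other bidders is $828.8M; Finn's bid doesn't change that.
Original bid $301.3M: Finn is not highest (top rival bid is $828.8M); payoff $0M.
Alternative bid $829.3M: Finn is highest, pays the top rival bid $828.8M; payoff $847.9M − $828.8M = $19.1M.
Change in payoff = $19.1M − ($0M) = $19.1M.

$19.1M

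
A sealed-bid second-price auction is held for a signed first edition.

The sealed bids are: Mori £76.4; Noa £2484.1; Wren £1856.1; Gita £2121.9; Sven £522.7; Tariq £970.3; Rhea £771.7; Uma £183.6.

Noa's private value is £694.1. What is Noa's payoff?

−£1427.8

Highest bid: Noa at £2484.1, so Noa wins.
Second-highest bid: Gita at £2121.9 — that is the price the winner pays.
Noa's payoff = value − price = £694.1 − £2121.9 = −£1427.8.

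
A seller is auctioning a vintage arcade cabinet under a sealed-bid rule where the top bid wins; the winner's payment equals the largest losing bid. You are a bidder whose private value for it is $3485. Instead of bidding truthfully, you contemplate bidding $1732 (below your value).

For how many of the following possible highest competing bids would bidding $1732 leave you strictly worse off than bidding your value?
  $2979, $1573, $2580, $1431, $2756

3

The deviation hurts exactly when the highest competing bid lies strictly between $1732 and $3485 — underbidding then forfeits a profitable win.
$2979: inside the interval → strictly worse (loss $506).
$1573: below both → same outcome either way.
$2580: inside the interval → strictly worse (loss $905).
$1431: below both → same outcome either way.
$2756: inside the interval → strictly worse (loss $729).
Count: 3.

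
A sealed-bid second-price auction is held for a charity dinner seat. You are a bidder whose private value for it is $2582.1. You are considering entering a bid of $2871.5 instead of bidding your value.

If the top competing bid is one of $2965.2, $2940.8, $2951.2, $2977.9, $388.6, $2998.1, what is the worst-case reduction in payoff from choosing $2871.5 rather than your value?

$0

$2965.2: same outcome either way → loss $0.
$2940.8: same outcome either way → loss $0.
$2951.2: same outcome either way → loss $0.
$2977.9: same outcome either way → loss $0.
$388.6: same outcome either way → loss $0.
$2998.1: same outcome either way → loss $0.
Maximum loss: $0.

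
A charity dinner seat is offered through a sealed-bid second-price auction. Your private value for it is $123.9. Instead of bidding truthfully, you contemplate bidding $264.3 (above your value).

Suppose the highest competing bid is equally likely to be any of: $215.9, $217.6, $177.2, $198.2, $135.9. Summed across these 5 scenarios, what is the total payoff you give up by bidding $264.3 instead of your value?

$325.3

The deviation costs you only when the competing bid falls strictly between $123.9 and $264.3; elsewhere both bids give the same outcome.
$215.9: truthful payoff $0, deviation payoff −$92 → loss $92.
$217.6: truthful payoff $0, deviation payoff −$93.7 → loss $93.7.
$177.2: truthful payoff $0, deviation payoff −$53.3 → loss $53.3.
$198.2: truthful payoff $0, deviation payoff −$74.3 → loss $74.3.
$135.9: truthful payoff $0, deviation payoff −$12 → loss $12.
Total loss = $92 + $93.7 + $53.3 + $74.3 + $12 = $325.3.
Truthful bidding weakly dominates here: raising your bid can only win items priced above your value, and lowering it can only forfeit items priced below.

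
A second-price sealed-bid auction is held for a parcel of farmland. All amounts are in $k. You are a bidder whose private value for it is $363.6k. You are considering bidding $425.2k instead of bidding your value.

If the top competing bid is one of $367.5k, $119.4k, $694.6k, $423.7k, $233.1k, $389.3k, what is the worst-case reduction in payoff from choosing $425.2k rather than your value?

$60.1k

$367.5k: truthful gives $0k, deviation gives −$3.9k → loss $3.9k.
$119.4k: same outcome either way → loss $0k.
$694.6k: same outcome either way → loss $0k.
$423.7k: truthful gives $0k, deviation gives −$60.1k → loss $60.1k.
$233.1k: same outcome either way → loss $0k.
$389.3k: truthful gives $0k, deviation gives −$25.7k → loss $25.7k.
Maximum loss: $60.1k.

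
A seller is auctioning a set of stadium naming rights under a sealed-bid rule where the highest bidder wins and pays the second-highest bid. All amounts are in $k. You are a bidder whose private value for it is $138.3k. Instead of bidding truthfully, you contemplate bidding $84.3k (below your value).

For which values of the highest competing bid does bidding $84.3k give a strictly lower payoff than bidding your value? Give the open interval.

($84.3k, $138.3k)

If the competing bid is below $84.3k, both bids win at the same price — no difference.
If it is above $138.3k, both bids lose — no difference.
If it lies strictly between $84.3k and $138.3k, bidding your value wins at a price below your value (positive payoff) while bidding $84.3k loses (payoff 0).
So the deviation strictly hurts on the open interval ($84.3k, $138.3k).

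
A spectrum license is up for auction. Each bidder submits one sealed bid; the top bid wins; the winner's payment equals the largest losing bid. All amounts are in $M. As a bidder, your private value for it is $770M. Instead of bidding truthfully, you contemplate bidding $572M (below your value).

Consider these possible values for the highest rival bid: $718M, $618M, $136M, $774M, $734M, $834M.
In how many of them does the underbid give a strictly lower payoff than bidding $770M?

3

The deviation hurts exactly when the highest competing bid lies strictly between $572M and $770M — underbidding then forfeits a profitable win.
$718M: inside the interval → strictly worse (loss $52M).
$618M: inside the interval → strictly worse (loss $152M).
$136M: below both → same outcome either way.
$774M: above both → same outcome either way.
$734M: inside the interval → strictly worse (loss $36M).
$834M: above both → same outcome either way.
Count: 3.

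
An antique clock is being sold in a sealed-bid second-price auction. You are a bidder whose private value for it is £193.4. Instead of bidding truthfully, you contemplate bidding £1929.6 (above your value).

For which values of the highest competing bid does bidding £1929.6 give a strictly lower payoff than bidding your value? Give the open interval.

(£193.4, £1929.6)

If the competing bid is below £193.4, both bids win at the same price — no difference.
If it is above £1929.6, both bids lose — no difference.
If it lies strictly between £193.4 and £1929.6, bidding your value loses (payoff 0) while bidding £1929.6 wins at a price above your value (payoff negative).
So the deviation strictly hurts on the open interval (£193.4, £1929.6).
Truthful bidding weakly dominates here: raising your bid can only win items priced above your value, and lowering it can only forfeit items priced below.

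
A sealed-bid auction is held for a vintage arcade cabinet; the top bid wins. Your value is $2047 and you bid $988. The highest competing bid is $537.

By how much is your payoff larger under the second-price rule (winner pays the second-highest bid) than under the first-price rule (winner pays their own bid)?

$451

You have the highest bid, so you win under either rule.
Second-price: pay $537 → payoff $1510.
First-price: pay your own bid $988 → payoff $1059.
Difference = $1510 − ($1059) = $451.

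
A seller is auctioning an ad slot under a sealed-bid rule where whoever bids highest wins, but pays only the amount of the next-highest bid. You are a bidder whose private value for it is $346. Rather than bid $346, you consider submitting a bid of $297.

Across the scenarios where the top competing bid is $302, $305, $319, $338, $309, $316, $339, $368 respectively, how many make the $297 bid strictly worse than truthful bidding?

The deviation hurts exactly when the highest competing bid lies strictly between $297 and $346 — underbidding then forfeits a profitable win.
$302: inside the interval → strictly worse (loss $44).
$305: inside the interval → strictly worse (loss $41).
$319: inside the interval → strictly worse (loss $27).
$338: inside the interval → strictly worse (loss $8).
$309: inside the interval → strictly worse (loss $37).
$316: inside the interval → strictly worse (loss $30).
$339: inside the interval → strictly worse (loss $7).
$368: above both → same outcome either way.
Count: 7.

7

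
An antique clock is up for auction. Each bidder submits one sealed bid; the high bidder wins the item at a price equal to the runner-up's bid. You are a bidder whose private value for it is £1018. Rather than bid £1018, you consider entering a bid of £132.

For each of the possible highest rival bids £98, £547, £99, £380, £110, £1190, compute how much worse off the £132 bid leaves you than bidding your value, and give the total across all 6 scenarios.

The deviation costs you only when the competing bid falls strictly between £132 and £1018; elsewhere both bids give the same outcome.
£98: outcomes coincide → loss £0.
£547: truthful payoff £471, deviation payoff £0 → loss £471.
£99: outcomes coincide → loss £0.
£380: truthful payoff £638, deviation payoff £0 → loss £638.
£110: outcomes coincide → loss £0.
£1190: outcomes coincide → loss £0.
Total loss = £471 + £638 = £1109.

£1109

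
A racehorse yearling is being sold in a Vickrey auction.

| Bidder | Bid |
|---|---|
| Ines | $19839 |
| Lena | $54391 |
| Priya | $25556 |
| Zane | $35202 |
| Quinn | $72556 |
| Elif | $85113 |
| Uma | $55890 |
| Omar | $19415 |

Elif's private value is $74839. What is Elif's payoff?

Highest bid: Elif at $85113, so Elif wins.
Second-highest bid: Quinn at $72556 — that is the price the winner pays.
Elif's payoff = value − price = $74839 − $72556 = $2283.

$2283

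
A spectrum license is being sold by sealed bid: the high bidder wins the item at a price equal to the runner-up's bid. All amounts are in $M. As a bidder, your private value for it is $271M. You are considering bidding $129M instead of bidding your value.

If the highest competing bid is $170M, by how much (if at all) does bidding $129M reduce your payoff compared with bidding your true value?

$101M

Bidding your value $271M: you win (since $271M > $170M) and pay $170M. Payoff $101M.
Bidding $129M: you lose. Payoff $0M.
The competing bid $170M lies between your shaded bid and your value, so underbidding forfeits an item you could have won at a profitable price.
Loss from deviating = $101M − ($0M) = $101M.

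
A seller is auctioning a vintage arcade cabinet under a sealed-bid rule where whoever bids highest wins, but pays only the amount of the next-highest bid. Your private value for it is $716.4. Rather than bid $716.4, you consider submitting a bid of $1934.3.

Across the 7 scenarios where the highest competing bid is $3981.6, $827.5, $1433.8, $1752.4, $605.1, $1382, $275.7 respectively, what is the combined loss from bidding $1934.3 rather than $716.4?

$2530.1

The deviation costs you only when the competing bid falls strictly between $716.4 and $1934.3; elsewhere both bids give the same outcome.
$3981.6: outcomes coincide → loss $0.
$827.5: truthful payoff $0, deviation payoff −$111.1 → loss $111.1.
$1433.8: truthful payoff $0, deviation payoff −$717.4 → loss $717.4.
$1752.4: truthful payoff $0, deviation payoff −$1036 → loss $1036.
$605.1: outcomes coincide → loss $0.
$1382: truthful payoff $0, deviation payoff −$665.6 → loss $665.6.
$275.7: outcomes coincide → loss $0.
Total loss = $111.1 + $717.4 + $1036 + $665.6 = $2530.1.
Truthful bidding weakly dominates here: raising your bid can only win items priced above your value, and lowering it can only forfeit items priced below.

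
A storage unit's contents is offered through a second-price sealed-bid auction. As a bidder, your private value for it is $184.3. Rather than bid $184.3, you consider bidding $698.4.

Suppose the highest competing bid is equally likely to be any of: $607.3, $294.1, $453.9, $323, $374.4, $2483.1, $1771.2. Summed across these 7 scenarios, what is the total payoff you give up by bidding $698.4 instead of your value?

$1131.2

The deviation costs you only when the competing bid falls strictly between $184.3 and $698.4; elsewhere both bids give the same outcome.
$607.3: truthful payoff $0, deviation payoff −$423 → loss $423.
$294.1: truthful payoff $0, deviation payoff −$109.8 → loss $109.8.
$453.9: truthful payoff $0, deviation payoff −$269.6 → loss $269.6.
$323: truthful payoff $0, deviation payoff −$138.7 → loss $138.7.
$374.4: truthful payoff $0, deviation payoff −$190.1 → loss $190.1.
$2483.1: outcomes coincide → loss $0.
$1771.2: outcomes coincide → loss $0.
Total loss = $423 + $109.8 + $269.6 + $138.7 + $190.1 = $1131.2.
Truthful bidding weakly dominates here: raising your bid can only win items priced above your value, and lowering it can only forfeit items priced below.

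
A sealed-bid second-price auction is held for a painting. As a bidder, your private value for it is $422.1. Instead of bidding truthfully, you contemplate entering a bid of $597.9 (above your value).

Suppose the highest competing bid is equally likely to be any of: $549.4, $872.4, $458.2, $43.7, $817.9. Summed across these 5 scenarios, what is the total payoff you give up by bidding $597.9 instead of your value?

$163.4

The deviation costs you only when the competing bid falls strictly between $422.1 and $597.9; elsewhere both bids give the same outcome.
$549.4: truthful payoff $0, deviation payoff −$127.3 → loss $127.3.
$872.4: outcomes coincide → loss $0.
$458.2: truthful payoff $0, deviation payoff −$36.1 → loss $36.1.
$43.7: outcomes coincide → loss $0.
$817.9: outcomes coincide → loss $0.
Total loss = $127.3 + $36.1 = $163.4.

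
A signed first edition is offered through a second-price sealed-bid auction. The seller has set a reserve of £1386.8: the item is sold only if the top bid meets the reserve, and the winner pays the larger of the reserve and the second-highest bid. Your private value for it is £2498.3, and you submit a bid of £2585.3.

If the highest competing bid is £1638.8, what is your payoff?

£859.5

Your bid £2585.3 is the highest and exceeds the reserve.
Price = max(second-highest bid, reserve) = max(£1638.8, £1386.8) = £1638.8.
Payoff = £2498.3 − £1638.8 = £859.5.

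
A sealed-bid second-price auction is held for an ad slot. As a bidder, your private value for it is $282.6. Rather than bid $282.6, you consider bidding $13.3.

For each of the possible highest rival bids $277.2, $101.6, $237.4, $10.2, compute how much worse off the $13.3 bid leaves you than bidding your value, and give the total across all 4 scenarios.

The deviation costs you only when the competing bid falls strictly between $13.3 and $282.6; elsewhere both bids give the same outcome.
$277.2: truthful payoff $5.4, deviation payoff $0 → loss $5.4.
$101.6: truthful payoff $181, deviation payoff $0 → loss $181.
$237.4: truthful payoff $45.2, deviation payoff $0 → loss $45.2.
$10.2: outcomes coincide → loss $0.
Total loss = $5.4 + $181 + $45.2 = $231.6.

$231.6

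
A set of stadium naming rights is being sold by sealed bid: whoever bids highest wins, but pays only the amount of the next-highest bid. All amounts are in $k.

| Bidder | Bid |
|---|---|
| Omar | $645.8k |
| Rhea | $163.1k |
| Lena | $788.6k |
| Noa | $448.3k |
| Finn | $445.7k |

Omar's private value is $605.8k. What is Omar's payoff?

$0k

Highest bid: Lena at $788.6k, so Lena wins.
Second-highest bid: Omar at $645.8k — that is the price the winner pays.
Omar did not win, so Omar pays nothing and receives nothing: payoff $0k.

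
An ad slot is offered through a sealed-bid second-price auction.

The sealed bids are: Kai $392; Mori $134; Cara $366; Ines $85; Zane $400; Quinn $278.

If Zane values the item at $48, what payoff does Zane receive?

Highest bid: Zane at $400, so Zane wins.
Second-highest bid: Kai at $392 — that is the price the winner pays.
Zane's payoff = value − price = $48 − $392 = −$344.

−$344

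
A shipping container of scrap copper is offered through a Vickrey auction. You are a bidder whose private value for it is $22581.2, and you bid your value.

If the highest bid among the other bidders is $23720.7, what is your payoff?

Your bid $22581.2 is below the highest competing bid $23720.7, so you lose.
A losing bidder pays nothing and receives nothing: payoff = $0.

$0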